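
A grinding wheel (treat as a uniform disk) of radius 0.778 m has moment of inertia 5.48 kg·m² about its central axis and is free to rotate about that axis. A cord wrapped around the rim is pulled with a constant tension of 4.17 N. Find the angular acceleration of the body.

α ≈ 0.592 rad/s²

τ = F R = (4.17)(0.778) = 3.244 N·m.
Newton's second law for rotation, τ = Iα, gives α = τ/I = 3.244/5.480 = 0.5920 rad/s².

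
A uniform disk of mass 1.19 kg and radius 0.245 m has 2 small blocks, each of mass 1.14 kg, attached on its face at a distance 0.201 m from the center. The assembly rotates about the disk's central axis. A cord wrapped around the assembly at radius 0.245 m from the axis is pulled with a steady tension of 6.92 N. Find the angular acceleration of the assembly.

α ≈ 13.3 rad/s²

I_disk = ½MR² = ½(1.19)(0.245)² = 0.03571 kg·m².
I_blocks = 2·m·r² = 2(1.14)(0.201)² = 0.09211 kg·m².
Total I = 0.1278 kg·m².
τ = F r = (6.92)(0.245) = 1.695 N·m.
α = τ/I = 1.695/0.1278 = 13.26 rad/s².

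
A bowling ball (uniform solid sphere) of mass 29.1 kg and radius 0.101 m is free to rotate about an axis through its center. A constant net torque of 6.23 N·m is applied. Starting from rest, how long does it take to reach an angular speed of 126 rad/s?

t ≈ 2.40 s

I = (2/5)MR² = (2/5)(29.1)(0.101)² = 0.1187 kg·m².
α = τ/I = 6.23/0.1187 = 52.47 rad/s².
ω = αt ⇒ t = ω/α = 126/52.47 = 2.401 s.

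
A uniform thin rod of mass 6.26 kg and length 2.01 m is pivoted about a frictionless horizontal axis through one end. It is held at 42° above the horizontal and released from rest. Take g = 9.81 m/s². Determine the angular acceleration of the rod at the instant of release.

α ≈ 5.44 rad/s²

About the pivot, I = (1/3)ML² = (1/3)(6.26)(2.01)² = 8.430 kg·m².
The weight acts at the center, a distance L/2 = 1.005 m from the pivot; τ = Mg(L/2) cos 42° = 45.87 N·m.
α = τ/I = 45.87/8.430 = 5.440 rad/s².
(Equivalently α = (3g/(2L)) cos 42° = 5.440 rad/s².)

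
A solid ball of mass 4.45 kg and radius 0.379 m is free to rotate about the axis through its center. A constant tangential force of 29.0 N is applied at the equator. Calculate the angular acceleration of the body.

α ≈ 43.0 rad/s²

I = (2/5)MR² = (2/5)(4.45)(0.379)² = 0.2557 kg·m².
τ = F R = (29.0)(0.379) = 10.99 N·m.
From τ = Iα: α = 10.99/0.2557 = 42.99 rad/s².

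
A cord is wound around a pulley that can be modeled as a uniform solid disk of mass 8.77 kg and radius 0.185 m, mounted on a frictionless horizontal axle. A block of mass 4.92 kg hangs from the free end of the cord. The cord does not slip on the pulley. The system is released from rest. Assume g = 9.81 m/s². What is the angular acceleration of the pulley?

α ≈ 28.0 rad/s²

I = ½MR² = (1/2)(8.77)(0.185)² = 0.1501 kg·m².
Block: mg − T = ma. Pulley: TR = Iα. No-slip: a = αR, so T = (I/R²)a = 4.385·a.
Then mg = (m + 4.385)a, so a = (4.92)(9.81)/(4.92 + 4.385) = 5.187 m/s².
α = a/R = 5.187/0.185 = 28.04 rad/s².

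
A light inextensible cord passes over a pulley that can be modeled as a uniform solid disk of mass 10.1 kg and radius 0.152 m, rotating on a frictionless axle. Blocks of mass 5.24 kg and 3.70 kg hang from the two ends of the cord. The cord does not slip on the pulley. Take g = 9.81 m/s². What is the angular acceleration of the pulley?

I = ½MR² = (1/2)(10.1)(0.152)² = 0.1167 kg·m².
Heavier block: m₁g − T₁ = m₁a. Lighter block: T₂ − m₂g = m₂a.
Pulley: (T₁ − T₂)R = Iα = I(a/R), so T₁ − T₂ = (I/R²)a = (1/2)M_p a = 5.050·a.
Adding the three: (m₁ − m₂)g = (m₁ + m₂ + 5.050)a, so a = (5.24 − 3.70)(9.81)/(5.24 + 3.70 + 5.050) = 1.080 m/s².
α = a/R = 1.080/0.152 = 7.104 rad/s².

α ≈ 7.10 rad/s²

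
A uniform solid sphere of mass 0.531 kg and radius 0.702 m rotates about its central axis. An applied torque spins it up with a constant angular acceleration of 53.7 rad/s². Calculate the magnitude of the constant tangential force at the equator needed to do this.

I = (2/5)MR² = (2/5)(0.531)(0.702)² = 0.1047 kg·m².
The required torque is τ = Iα = (0.1047)(53.70) = 5.621 N·m.
A tangential force at the equator gives τ = FR, so F = τ/R = 5.621/0.702 = 8.007 N.

F ≈ 8.01 N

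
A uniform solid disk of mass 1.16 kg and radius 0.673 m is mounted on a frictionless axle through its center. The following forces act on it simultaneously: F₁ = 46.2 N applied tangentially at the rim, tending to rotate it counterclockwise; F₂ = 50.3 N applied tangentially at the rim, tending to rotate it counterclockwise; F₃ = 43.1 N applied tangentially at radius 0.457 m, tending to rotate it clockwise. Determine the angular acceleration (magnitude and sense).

I = ½MR² = (1/2)(1.16)(0.673)² = 0.2627 kg·m².
Taking counterclockwise as positive: τ₁ = +(46.2)(0.673) = +31.09 N·m; τ₂ = +(50.3)(0.673) = +33.85 N·m; τ₃ = −(43.1)(0.457) = −19.70 N·m.
Net torque τ = 45.25 N·m.
α = τ/I = 45.25/0.2627 = 172.2 rad/s².

α ≈ 172 rad/s², counterclockwise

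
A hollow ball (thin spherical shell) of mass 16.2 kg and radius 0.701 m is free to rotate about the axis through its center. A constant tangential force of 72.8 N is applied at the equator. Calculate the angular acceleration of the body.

I = (2/3)MR² = (2/3)(16.2)(0.701)² = 5.307 kg·m².
τ = F R = (72.8)(0.701) = 51.03 N·m.
Newton's second law for rotation, τ = Iα, gives α = τ/I = 51.03/5.307 = 9.616 rad/s².

α ≈ 9.62 rad/s²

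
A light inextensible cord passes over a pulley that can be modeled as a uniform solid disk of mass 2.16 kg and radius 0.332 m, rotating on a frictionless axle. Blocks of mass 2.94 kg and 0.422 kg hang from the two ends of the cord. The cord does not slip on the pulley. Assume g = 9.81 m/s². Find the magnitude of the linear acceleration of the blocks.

I = ½MR² = (1/2)(2.16)(0.332)² = 0.1190 kg·m².
Heavier block: m₁g − T₁ = m₁a. Lighter block: T₂ − m₂g = m₂a.
Pulley: (T₁ − T₂)R = Iα = I(a/R), so T₁ − T₂ = (I/R²)a = (1/2)M_p a = 1.080·a.
Adding the three: (m₁ − m₂)g = (m₁ + m₂ + 1.080)a, so a = (2.94 − 0.422)(9.81)/(2.94 + 0.422 + 1.080) = 5.561 m/s².

a ≈ 5.56 m/s²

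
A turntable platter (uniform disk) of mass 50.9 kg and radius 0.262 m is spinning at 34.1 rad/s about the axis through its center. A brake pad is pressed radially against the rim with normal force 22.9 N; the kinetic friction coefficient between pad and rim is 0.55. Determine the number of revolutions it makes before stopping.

≈ 49.0 revolutions

I = ½MR² = (1/2)(50.9)(0.262)² = 1.747 kg·m².
Friction force f = μN = (0.55)(22.9) = 12.60 N at the rim; torque magnitude τ = fR = 3.300 N·m, opposing ω.
|α| = τ/I = 3.300/1.747 = 1.889 rad/s² (deceleration).
ω² = ω₀² − 2|α|θ with ω = 0 ⇒ θ = ω₀²/(2|α|) = 307.8 rad = 48.99 rev.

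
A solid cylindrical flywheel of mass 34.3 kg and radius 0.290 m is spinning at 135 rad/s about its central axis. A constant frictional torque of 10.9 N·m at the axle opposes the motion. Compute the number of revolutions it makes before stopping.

≈ 192 revolutions

I = ½MR² = (1/2)(34.3)(0.290)² = 1.442 kg·m².
The net torque has magnitude 10.9 N·m, opposing ω.
|α| = τ/I = 10.90/1.442 = 7.557 rad/s² (deceleration).
ω² = ω₀² − 2|α|θ with ω = 0 ⇒ θ = ω₀²/(2|α|) = 1206 rad = 191.9 rev.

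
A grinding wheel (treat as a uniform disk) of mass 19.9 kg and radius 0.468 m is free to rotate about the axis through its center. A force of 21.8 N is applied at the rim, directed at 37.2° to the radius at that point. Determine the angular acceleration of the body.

α ≈ 2.83 rad/s²

I = ½MR² = (1/2)(19.9)(0.468)² = 2.179 kg·m².
Only the tangential component produces torque: τ = F R sinθ = (21.8)(0.468) sin 37.2° = 6.168 N·m.
From τ = Iα: α = 6.168/2.179 = 2.830 rad/s².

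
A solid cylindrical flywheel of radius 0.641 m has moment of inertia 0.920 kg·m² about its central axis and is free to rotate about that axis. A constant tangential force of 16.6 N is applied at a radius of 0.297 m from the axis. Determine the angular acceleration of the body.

τ = F·r = (16.6)(0.297) = 4.930 N·m.
From τ = Iα: α = 4.930/0.9200 = 5.359 rad/s².

α ≈ 5.36 rad/s²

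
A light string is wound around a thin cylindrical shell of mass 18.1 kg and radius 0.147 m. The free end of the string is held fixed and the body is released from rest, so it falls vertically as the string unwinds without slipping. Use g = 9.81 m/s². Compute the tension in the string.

T ≈ 88.8 N

Translation: Mg − T = Ma. Rotation about the center: TR = Iα with I = MR².
With a = αR: T = (I/R²)a = M a, so Mg = (1 + 1.000)Ma.
a = g/(1 + 1.000) = 9.81/2.000 = 4.905 m/s².
T = 1.000·M·a = (1.000)(18.1)(4.905) = 88.78 N.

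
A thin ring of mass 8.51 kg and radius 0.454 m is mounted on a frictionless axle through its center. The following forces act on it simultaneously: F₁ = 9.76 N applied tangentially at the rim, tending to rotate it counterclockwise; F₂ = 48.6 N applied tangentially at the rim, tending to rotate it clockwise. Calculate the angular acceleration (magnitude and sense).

α ≈ 10.1 rad/s², clockwise

I = MR² = (8.51)(0.454)² = 1.754 kg·m².
Taking counterclockwise as positive: τ₁ = +(9.76)(0.454) = +4.431 N·m; τ₂ = −(48.6)(0.454) = −22.06 N·m.
Net torque τ = -17.63 N·m.
α = τ/I = -17.63/1.754 = -10.05 rad/s².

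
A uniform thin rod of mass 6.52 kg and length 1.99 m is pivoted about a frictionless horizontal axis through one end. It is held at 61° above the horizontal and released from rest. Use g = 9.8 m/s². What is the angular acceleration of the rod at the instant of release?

About the pivot, I = (1/3)ML² = (1/3)(6.52)(1.99)² = 8.607 kg·m².
The weight acts at the center, a distance L/2 = 0.9950 m from the pivot; τ = Mg(L/2) cos 61° = 30.82 N·m.
α = τ/I = 30.82/8.607 = 3.581 rad/s².
(Equivalently α = (3g/(2L)) cos 61° = 3.581 rad/s².)

α ≈ 3.58 rad/s²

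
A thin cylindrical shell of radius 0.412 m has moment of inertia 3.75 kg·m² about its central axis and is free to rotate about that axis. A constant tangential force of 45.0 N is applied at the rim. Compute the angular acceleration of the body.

τ = F R = (45.0)(0.412) = 18.54 N·m.
Newton's second law for rotation, τ = Iα, gives α = τ/I = 18.54/3.750 = 4.944 rad/s².

α ≈ 4.94 rad/s²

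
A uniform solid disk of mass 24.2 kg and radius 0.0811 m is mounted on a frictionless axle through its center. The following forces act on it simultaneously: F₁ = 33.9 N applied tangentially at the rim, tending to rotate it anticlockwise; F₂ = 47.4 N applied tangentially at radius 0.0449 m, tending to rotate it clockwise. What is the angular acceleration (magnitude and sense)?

α ≈ 7.80 rad/s², anticlockwise

I = ½MR² = (1/2)(24.2)(0.0811)² = 0.07958 kg·m².
Taking anticlockwise as positive: τ₁ = +(33.9)(0.0811) = +2.749 N·m; τ₂ = −(47.4)(0.0449) = −2.128 N·m.
Net torque τ = 0.6210 N·m.
α = τ/I = 0.6210/0.07958 = 7.803 rad/s².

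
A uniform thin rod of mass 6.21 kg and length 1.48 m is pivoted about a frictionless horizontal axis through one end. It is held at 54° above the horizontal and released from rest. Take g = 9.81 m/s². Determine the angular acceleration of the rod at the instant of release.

α ≈ 5.84 rad/s²

About the pivot, I = (1/3)ML² = (1/3)(6.21)(1.48)² = 4.534 kg·m².
The weight acts at the center, a distance L/2 = 0.7400 m from the pivot; τ = Mg(L/2) cos 54° = 26.50 N·m.
α = τ/I = 26.50/4.534 = 5.844 rad/s².
(Equivalently α = (3g/(2L)) cos 54° = 5.844 rad/s².)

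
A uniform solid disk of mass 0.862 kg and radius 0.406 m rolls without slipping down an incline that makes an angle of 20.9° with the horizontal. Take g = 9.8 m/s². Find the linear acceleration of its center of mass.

Translation along the incline: Mg sinθ − f = Ma.
Rotation about the center: fR = Iα with I = ½MR². No-slip gives a = αR, so f = (I/R²)a = (1/2)M a.
Substituting: Mg sinθ = (1 + 0.5000)Ma, so a = g sinθ/(1 + 0.5000) = (9.8) sin 20.9° / 1.500 = 2.331 m/s².

a ≈ 2.33 m/s²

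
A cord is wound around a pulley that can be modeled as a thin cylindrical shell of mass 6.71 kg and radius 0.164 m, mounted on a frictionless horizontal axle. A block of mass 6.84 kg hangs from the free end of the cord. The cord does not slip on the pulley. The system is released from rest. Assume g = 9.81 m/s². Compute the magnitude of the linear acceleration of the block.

a ≈ 4.95 m/s²

I = MR² = (6.71)(0.164)² = 0.1805 kg·m².
Block: mg − T = ma. Pulley: TR = Iα. No-slip: a = αR, so T = (I/R²)a = 6.710·a.
Then mg = (m + 6.710)a, so a = (6.84)(9.81)/(6.84 + 6.710) = 4.952 m/s².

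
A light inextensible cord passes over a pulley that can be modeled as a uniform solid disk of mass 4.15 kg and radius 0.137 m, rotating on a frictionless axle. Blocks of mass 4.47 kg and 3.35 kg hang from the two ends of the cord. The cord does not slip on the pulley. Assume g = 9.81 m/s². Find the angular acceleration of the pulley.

α ≈ 8.10 rad/s²

I = ½MR² = (1/2)(4.15)(0.137)² = 0.03895 kg·m².
Heavier block: m₁g − T₁ = m₁a. Lighter block: T₂ − m₂g = m₂a.
Pulley: (T₁ − T₂)R = Iα = I(a/R), so T₁ − T₂ = (I/R²)a = (1/2)M_p a = 2.075·a.
Adding the three: (m₁ − m₂)g = (m₁ + m₂ + 2.075)a, so a = (4.47 − 3.35)(9.81)/(4.47 + 3.35 + 2.075) = 1.110 m/s².
α = a/R = 1.110/0.137 = 8.105 rad/s².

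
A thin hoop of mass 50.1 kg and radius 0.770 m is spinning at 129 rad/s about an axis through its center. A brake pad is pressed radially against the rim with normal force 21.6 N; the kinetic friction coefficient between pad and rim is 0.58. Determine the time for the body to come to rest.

I = MR² = (50.1)(0.770)² = 29.70 kg·m².
Friction force f = μN = (0.58)(21.6) = 12.53 N at the rim; torque magnitude τ = fR = 9.647 N·m, opposing ω.
|α| = τ/I = 9.647/29.70 = 0.3248 rad/s² (deceleration).
0 = ω₀ − |α|t ⇒ t = ω₀/|α| = 129/0.3248 = 397.2 s.

t ≈ 397 s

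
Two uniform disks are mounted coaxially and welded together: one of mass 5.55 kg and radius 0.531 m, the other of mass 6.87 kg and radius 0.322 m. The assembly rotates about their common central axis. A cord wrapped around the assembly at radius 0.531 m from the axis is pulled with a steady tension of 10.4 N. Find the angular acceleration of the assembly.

α ≈ 4.85 rad/s²

I = ½M₁R₁² + ½M₂R₂² = ½(5.55)(0.531)² + ½(6.87)(0.322)² = 1.139 kg·m².
τ = F r = (10.4)(0.531) = 5.522 N·m.
α = τ/I = 5.522/1.139 = 4.850 rad/s².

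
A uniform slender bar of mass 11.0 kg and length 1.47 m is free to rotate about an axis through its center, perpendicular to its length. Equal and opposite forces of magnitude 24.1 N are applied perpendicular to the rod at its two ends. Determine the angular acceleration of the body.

α ≈ 17.9 rad/s²

I = (1/12)ML² = (1/12)(11.0)(1.47)² = 1.981 kg·m².
The couple gives τ = F·(L/2) + F·(L/2) = F L = (24.1)(1.47) = 35.43 N·m.
Newton's second law for rotation, τ = Iα, gives α = τ/I = 35.43/1.981 = 17.88 rad/s².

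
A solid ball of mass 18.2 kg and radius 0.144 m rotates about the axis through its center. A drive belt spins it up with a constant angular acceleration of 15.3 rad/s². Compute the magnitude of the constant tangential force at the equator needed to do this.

F ≈ 16.0 N

I = (2/5)MR² = (2/5)(18.2)(0.144)² = 0.1510 kg·m².
The required torque is τ = Iα = (0.1510)(15.30) = 2.310 N·m.
A tangential force at the equator gives τ = FR, so F = τ/R = 2.310/0.144 = 16.04 N.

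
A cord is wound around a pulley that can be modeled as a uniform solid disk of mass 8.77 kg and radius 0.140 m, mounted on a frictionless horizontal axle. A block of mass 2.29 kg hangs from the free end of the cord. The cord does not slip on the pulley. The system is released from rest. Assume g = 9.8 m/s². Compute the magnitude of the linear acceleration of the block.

I = ½MR² = (1/2)(8.77)(0.140)² = 0.08595 kg·m².
Block: mg − T = ma. Pulley: TR = Iα. No-slip: a = αR, so T = (I/R²)a = 4.385·a.
Then mg = (m + 4.385)a, so a = (2.29)(9.8)/(2.29 + 4.385) = 3.362 m/s².

a ≈ 3.36 m/s²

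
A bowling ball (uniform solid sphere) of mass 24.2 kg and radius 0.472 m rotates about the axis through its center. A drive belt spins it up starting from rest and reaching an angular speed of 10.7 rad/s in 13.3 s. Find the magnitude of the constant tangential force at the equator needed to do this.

I = (2/5)MR² = (2/5)(24.2)(0.472)² = 2.157 kg·m².
α = Δω/Δt = (10.7 − 0)/13.3 = 0.8045 rad/s².
The required torque is τ = Iα = (2.157)(0.8045) = 1.735 N·m.
A tangential force at the equator gives τ = FR, so F = τ/R = 1.735/0.472 = 3.676 N.

F ≈ 3.68 N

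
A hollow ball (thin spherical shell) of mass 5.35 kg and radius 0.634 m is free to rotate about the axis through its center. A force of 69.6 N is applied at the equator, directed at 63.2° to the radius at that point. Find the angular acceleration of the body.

I = (2/3)MR² = (2/3)(5.35)(0.634)² = 1.434 kg·m².
Only the tangential component produces torque: τ = F R sinθ = (69.6)(0.634) sin 63.2° = 39.39 N·m.
Newton's second law for rotation, τ = Iα, gives α = τ/I = 39.39/1.434 = 27.47 rad/s².

α ≈ 27.5 rad/s²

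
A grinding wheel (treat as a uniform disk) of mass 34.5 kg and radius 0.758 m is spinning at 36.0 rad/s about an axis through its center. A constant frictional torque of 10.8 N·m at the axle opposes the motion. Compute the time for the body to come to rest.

I = ½MR² = (1/2)(34.5)(0.758)² = 9.911 kg·m².
The net torque has magnitude 10.8 N·m, opposing ω.
|α| = τ/I = 10.80/9.911 = 1.090 rad/s² (deceleration).
0 = ω₀ − |α|t ⇒ t = ω₀/|α| = 36.0/1.090 = 33.04 s.

t ≈ 33.0 s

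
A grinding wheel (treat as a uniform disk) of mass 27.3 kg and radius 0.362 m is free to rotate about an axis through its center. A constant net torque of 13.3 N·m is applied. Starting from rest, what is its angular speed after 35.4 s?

I = ½MR² = (1/2)(27.3)(0.362)² = 1.789 kg·m².
α = τ/I = 13.3/1.789 = 7.435 rad/s².
ω = ω₀ + αt = 0 + (7.435)(35.4) = 263.2 rad/s.

ω ≈ 263 rad/s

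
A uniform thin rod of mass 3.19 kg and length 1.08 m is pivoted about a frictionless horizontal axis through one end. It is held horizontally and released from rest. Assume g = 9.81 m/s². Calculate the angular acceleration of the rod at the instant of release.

α ≈ 13.6 rad/s²

About the pivot, I = (1/3)ML² = (1/3)(3.19)(1.08)² = 1.240 kg·m².
The weight acts at the center, a distance L/2 = 0.5400 m from the pivot; τ = Mg(L/2) = 16.90 N·m.
α = τ/I = 16.90/1.240 = 13.62 rad/s².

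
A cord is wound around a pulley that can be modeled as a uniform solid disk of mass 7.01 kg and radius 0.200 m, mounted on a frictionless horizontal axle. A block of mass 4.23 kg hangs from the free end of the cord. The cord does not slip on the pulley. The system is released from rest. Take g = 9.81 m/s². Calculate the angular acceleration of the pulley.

I = ½MR² = (1/2)(7.01)(0.200)² = 0.1402 kg·m².
Block: mg − T = ma. Pulley: TR = Iα. No-slip: a = αR, so T = (I/R²)a = 3.505·a.
Then mg = (m + 3.505)a, so a = (4.23)(9.81)/(4.23 + 3.505) = 5.365 m/s².
α = a/R = 5.365/0.200 = 26.82 rad/s².

α ≈ 26.8 rad/s²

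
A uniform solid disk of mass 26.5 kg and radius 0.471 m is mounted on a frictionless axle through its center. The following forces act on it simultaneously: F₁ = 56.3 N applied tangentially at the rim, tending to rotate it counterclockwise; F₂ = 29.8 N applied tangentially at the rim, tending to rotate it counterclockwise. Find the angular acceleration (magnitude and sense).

I = ½MR² = (1/2)(26.5)(0.471)² = 2.939 kg·m².
Taking counterclockwise as positive: τ₁ = +(56.3)(0.471) = +26.52 N·m; τ₂ = +(29.8)(0.471) = +14.04 N·m.
Net torque τ = 40.55 N·m.
α = τ/I = 40.55/2.939 = 13.80 rad/s².

α ≈ 13.8 rad/s², counterclockwise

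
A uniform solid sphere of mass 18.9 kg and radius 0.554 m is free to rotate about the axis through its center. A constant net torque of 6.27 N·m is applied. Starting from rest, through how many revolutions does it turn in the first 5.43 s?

I = (2/5)MR² = (2/5)(18.9)(0.554)² = 2.320 kg·m².
α = τ/I = 6.27/2.320 = 2.702 rad/s².
θ = ½αt² = ½(2.702)(5.43)² = 39.84 rad.
Revolutions = θ/(2π) = 6.340.

≈ 6.34 revolutions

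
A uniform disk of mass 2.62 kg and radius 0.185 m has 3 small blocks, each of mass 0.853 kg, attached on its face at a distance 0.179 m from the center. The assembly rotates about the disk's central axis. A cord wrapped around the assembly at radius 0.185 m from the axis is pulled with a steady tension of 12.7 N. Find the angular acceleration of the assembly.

I_disk = ½MR² = ½(2.62)(0.185)² = 0.04483 kg·m².
I_blocks = 3·m·r² = 3(0.853)(0.179)² = 0.08199 kg·m².
Total I = 0.1268 kg·m².
τ = F r = (12.7)(0.185) = 2.349 N·m.
α = τ/I = 2.349/0.1268 = 18.53 rad/s².

α ≈ 18.5 rad/s²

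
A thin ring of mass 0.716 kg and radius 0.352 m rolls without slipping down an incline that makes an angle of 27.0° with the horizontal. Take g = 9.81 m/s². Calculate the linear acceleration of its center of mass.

a ≈ 2.23 m/s²

Translation along the incline: Mg sinθ − f = Ma.
Rotation about the center: fR = Iα with I = MR². No-slip gives a = αR, so f = (I/R²)a = M a.
Substituting: Mg sinθ = (1 + 1.000)Ma, so a = g sinθ/(1 + 1.000) = (9.81) sin 27.0° / 2.000 = 2.227 m/s².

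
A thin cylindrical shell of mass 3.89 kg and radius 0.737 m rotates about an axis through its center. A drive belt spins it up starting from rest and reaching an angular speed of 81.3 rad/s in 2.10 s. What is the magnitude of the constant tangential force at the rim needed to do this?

I = MR² = (3.89)(0.737)² = 2.113 kg·m².
α = Δω/Δt = (81.3 − 0)/2.10 = 38.71 rad/s².
The required torque is τ = Iα = (2.113)(38.71) = 81.80 N·m.
A tangential force at the rim gives τ = FR, so F = τ/R = 81.80/0.737 = 111.0 N.

F ≈ 111 N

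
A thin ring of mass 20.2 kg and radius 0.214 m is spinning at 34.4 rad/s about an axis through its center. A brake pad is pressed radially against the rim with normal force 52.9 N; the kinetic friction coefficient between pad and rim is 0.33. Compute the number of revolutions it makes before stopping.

I = MR² = (20.2)(0.214)² = 0.9251 kg·m².
Friction force f = μN = (0.33)(52.9) = 17.46 N at the rim; torque magnitude τ = fR = 3.736 N·m, opposing ω.
|α| = τ/I = 3.736/0.9251 = 4.038 rad/s² (deceleration).
ω² = ω₀² − 2|α|θ with ω = 0 ⇒ θ = ω₀²/(2|α|) = 146.5 rad = 23.32 rev.

≈ 23.3 revolutions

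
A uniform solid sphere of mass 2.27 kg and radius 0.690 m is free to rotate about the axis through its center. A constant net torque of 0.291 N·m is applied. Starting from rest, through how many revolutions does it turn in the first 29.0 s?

I = (2/5)MR² = (2/5)(2.27)(0.690)² = 0.4323 kg·m².
α = τ/I = 0.291/0.4323 = 0.6731 rad/s².
θ = ½αt² = ½(0.6731)(29.0)² = 283.1 rad.
Revolutions = θ/(2π) = 45.05.

≈ 45.1 revolutions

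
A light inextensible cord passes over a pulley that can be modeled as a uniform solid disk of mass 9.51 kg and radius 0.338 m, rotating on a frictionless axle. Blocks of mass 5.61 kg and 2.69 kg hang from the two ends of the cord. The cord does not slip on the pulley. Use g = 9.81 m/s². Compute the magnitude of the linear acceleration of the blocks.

a ≈ 2.19 m/s²

I = ½MR² = (1/2)(9.51)(0.338)² = 0.5432 kg·m².
Heavier block: m₁g − T₁ = m₁a. Lighter block: T₂ − m₂g = m₂a.
Pulley: (T₁ − T₂)R = Iα = I(a/R), so T₁ − T₂ = (I/R²)a = (1/2)M_p a = 4.755·a.
Adding the three: (m₁ − m₂)g = (m₁ + m₂ + 4.755)a, so a = (5.61 − 2.69)(9.81)/(5.61 + 2.69 + 4.755) = 2.194 m/s².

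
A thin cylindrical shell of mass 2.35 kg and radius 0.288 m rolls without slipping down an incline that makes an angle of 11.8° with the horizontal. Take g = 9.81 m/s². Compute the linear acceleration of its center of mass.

a ≈ 1.00 m/s²

Translation along the incline: Mg sinθ − f = Ma.
Rotation about the center: fR = Iα with I = MR². No-slip gives a = αR, so f = (I/R²)a = M a.
Substituting: Mg sinθ = (1 + 1.000)Ma, so a = g sinθ/(1 + 1.000) = (9.81) sin 11.8° / 2.000 = 1.003 m/s².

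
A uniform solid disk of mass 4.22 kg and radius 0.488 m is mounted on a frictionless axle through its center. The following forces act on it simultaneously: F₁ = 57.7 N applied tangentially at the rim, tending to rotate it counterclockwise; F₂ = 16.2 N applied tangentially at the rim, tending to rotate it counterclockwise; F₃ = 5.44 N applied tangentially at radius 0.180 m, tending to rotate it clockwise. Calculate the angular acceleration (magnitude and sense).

I = ½MR² = (1/2)(4.22)(0.488)² = 0.5025 kg·m².
Taking counterclockwise as positive: τ₁ = +(57.7)(0.488) = +28.16 N·m; τ₂ = +(16.2)(0.488) = +7.906 N·m; τ₃ = −(5.44)(0.180) = −0.9792 N·m.
Net torque τ = 35.08 N·m.
α = τ/I = 35.08/0.5025 = 69.82 rad/s².

α ≈ 69.8 rad/s², counterclockwise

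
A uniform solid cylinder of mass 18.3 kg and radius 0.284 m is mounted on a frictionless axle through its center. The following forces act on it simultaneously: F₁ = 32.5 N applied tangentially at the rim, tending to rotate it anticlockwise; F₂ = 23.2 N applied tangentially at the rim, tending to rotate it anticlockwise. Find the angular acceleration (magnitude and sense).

I = ½MR² = (1/2)(18.3)(0.284)² = 0.7380 kg·m².
Taking anticlockwise as positive: τ₁ = +(32.5)(0.284) = +9.230 N·m; τ₂ = +(23.2)(0.284) = +6.589 N·m.
Net torque τ = 15.82 N·m.
α = τ/I = 15.82/0.7380 = 21.43 rad/s².

α ≈ 21.4 rad/s², anticlockwise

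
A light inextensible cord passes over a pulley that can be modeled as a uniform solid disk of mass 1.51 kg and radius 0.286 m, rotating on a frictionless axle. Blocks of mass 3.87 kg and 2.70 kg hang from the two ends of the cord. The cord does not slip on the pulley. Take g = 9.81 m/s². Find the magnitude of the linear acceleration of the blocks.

I = ½MR² = (1/2)(1.51)(0.286)² = 0.06176 kg·m².
Heavier block: m₁g − T₁ = m₁a. Lighter block: T₂ − m₂g = m₂a.
Pulley: (T₁ − T₂)R = Iα = I(a/R), so T₁ − T₂ = (I/R²)a = (1/2)M_p a = 0.7550·a.
Adding the three: (m₁ − m₂)g = (m₁ + m₂ + 0.7550)a, so a = (3.87 − 2.70)(9.81)/(3.87 + 2.70 + 0.7550) = 1.567 m/s².

a ≈ 1.57 m/s²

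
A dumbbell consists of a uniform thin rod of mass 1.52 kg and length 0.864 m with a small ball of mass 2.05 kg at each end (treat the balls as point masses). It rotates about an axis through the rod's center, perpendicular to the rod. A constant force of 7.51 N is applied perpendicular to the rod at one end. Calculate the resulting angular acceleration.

α ≈ 3.77 rad/s²

I_rod = (1/12)ML² = (1/12)(1.52)(0.864)² = 0.09456 kg·m².
I_balls = 2·m·(L/2)² = 2(2.05)(0.4320)² = 0.7652 kg·m².
Total I = 0.8597 kg·m².
τ = F·(L/2) = (7.51)(0.432) = 3.244 N·m.
α = τ/I = 3.244/0.8597 = 3.774 rad/s².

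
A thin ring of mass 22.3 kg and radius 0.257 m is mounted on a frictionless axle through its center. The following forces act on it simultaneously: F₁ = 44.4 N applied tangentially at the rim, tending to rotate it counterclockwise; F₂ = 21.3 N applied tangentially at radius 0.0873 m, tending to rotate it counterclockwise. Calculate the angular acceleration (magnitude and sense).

I = MR² = (22.3)(0.257)² = 1.473 kg·m².
Taking counterclockwise as positive: τ₁ = +(44.4)(0.257) = +11.41 N·m; τ₂ = +(21.3)(0.0873) = +1.859 N·m.
Net torque τ = 13.27 N·m.
α = τ/I = 13.27/1.473 = 9.010 rad/s².

α ≈ 9.01 rad/s², counterclockwise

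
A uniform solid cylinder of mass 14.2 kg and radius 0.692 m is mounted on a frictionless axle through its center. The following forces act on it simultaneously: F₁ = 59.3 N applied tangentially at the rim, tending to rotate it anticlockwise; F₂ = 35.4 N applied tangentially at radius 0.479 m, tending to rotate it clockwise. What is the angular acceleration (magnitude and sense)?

α ≈ 7.08 rad/s², anticlockwise

I = ½MR² = (1/2)(14.2)(0.692)² = 3.400 kg·m².
Taking anticlockwise as positive: τ₁ = +(59.3)(0.692) = +41.04 N·m; τ₂ = −(35.4)(0.479) = −16.96 N·m.
Net torque τ = 24.08 N·m.
α = τ/I = 24.08/3.400 = 7.082 rad/s².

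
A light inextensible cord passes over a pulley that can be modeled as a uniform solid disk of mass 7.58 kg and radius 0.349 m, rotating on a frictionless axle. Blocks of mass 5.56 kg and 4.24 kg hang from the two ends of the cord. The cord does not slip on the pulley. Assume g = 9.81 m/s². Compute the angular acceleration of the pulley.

I = ½MR² = (1/2)(7.58)(0.349)² = 0.4616 kg·m².
Heavier block: m₁g − T₁ = m₁a. Lighter block: T₂ − m₂g = m₂a.
Pulley: (T₁ − T₂)R = Iα = I(a/R), so T₁ − T₂ = (I/R²)a = (1/2)M_p a = 3.790·a.
Adding the three: (m₁ − m₂)g = (m₁ + m₂ + 3.790)a, so a = (5.56 − 4.24)(9.81)/(5.56 + 4.24 + 3.790) = 0.9528 m/s².
α = a/R = 0.9528/0.349 = 2.730 rad/s².

α ≈ 2.73 rad/s²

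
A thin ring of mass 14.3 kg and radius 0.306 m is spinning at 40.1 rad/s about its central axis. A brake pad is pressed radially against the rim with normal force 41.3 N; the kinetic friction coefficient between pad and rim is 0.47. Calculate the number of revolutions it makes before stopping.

I = MR² = (14.3)(0.306)² = 1.339 kg·m².
Friction force f = μN = (0.47)(41.3) = 19.41 N at the rim; torque magnitude τ = fR = 5.940 N·m, opposing ω.
|α| = τ/I = 5.940/1.339 = 4.436 rad/s² (deceleration).
ω² = ω₀² − 2|α|θ with ω = 0 ⇒ θ = ω₀²/(2|α|) = 181.2 rad = 28.85 rev.

≈ 28.8 revolutions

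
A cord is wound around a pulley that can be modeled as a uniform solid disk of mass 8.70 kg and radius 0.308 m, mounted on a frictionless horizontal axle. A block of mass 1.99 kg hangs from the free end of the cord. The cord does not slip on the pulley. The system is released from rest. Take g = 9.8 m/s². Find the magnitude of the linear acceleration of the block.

a ≈ 3.08 m/s²

I = ½MR² = (1/2)(8.70)(0.308)² = 0.4127 kg·m².
Block: mg − T = ma. Pulley: TR = Iα. No-slip: a = αR, so T = (I/R²)a = 4.350·a.
Then mg = (m + 4.350)a, so a = (1.99)(9.8)/(1.99 + 4.350) = 3.076 m/s².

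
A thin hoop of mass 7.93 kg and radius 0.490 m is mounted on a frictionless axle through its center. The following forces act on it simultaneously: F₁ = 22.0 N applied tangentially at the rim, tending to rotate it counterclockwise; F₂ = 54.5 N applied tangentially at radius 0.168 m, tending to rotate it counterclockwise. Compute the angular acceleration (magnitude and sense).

α ≈ 10.5 rad/s², counterclockwise

I = MR² = (7.93)(0.490)² = 1.904 kg·m².
Taking counterclockwise as positive: τ₁ = +(22.0)(0.490) = +10.78 N·m; τ₂ = +(54.5)(0.168) = +9.156 N·m.
Net torque τ = 19.94 N·m.
α = τ/I = 19.94/1.904 = 10.47 rad/s².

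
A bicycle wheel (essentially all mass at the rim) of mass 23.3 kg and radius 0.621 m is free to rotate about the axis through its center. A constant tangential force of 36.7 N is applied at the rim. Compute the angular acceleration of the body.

I = MR² = (23.3)(0.621)² = 8.985 kg·m².
τ = F R = (36.7)(0.621) = 22.79 N·m.
Newton's second law for rotation, τ = Iα, gives α = τ/I = 22.79/8.985 = 2.536 rad/s².

α ≈ 2.54 rad/s²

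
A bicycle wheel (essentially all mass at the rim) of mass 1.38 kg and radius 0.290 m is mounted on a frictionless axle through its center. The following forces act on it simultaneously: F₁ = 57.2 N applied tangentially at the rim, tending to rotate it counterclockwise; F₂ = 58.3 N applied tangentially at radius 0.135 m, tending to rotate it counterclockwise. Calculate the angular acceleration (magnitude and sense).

α ≈ 211 rad/s², counterclockwise

I = MR² = (1.38)(0.290)² = 0.1161 kg·m².
Taking counterclockwise as positive: τ₁ = +(57.2)(0.290) = +16.59 N·m; τ₂ = +(58.3)(0.135) = +7.870 N·m.
Net torque τ = 24.46 N·m.
α = τ/I = 24.46/0.1161 = 210.7 rad/s².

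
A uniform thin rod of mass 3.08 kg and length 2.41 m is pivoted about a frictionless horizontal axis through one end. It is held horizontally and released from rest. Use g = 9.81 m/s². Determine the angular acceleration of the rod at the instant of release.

About the pivot, I = (1/3)ML² = (1/3)(3.08)(2.41)² = 5.963 kg·m².
The weight acts at the center, a distance L/2 = 1.205 m from the pivot; τ = Mg(L/2) = 36.41 N·m.
α = τ/I = 36.41/5.963 = 6.106 rad/s².

α ≈ 6.11 rad/s²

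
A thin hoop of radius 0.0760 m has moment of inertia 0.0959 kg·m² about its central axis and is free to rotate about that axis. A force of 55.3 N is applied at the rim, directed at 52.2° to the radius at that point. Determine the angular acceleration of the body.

Only the tangential component produces torque: τ = F R sinθ = (55.3)(0.0760) sin 52.2° = 3.321 N·m.
Newton's second law for rotation, τ = Iα, gives α = τ/I = 3.321/0.09590 = 34.63 rad/s².

α ≈ 34.6 rad/s²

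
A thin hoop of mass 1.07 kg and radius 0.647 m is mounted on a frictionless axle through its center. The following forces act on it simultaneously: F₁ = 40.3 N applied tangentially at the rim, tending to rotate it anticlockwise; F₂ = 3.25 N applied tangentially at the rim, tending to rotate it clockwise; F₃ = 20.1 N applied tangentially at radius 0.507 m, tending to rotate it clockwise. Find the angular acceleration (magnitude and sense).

α ≈ 30.8 rad/s², anticlockwise

I = MR² = (1.07)(0.647)² = 0.4479 kg·m².
Taking anticlockwise as positive: τ₁ = +(40.3)(0.647) = +26.07 N·m; τ₂ = −(3.25)(0.647) = −2.103 N·m; τ₃ = −(20.1)(0.507) = −10.19 N·m.
Net torque τ = 13.78 N·m.
α = τ/I = 13.78/0.4479 = 30.77 rad/s².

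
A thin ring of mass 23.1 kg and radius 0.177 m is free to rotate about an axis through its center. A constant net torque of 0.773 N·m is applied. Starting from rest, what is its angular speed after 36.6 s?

I = MR² = (23.1)(0.177)² = 0.7237 kg·m².
α = τ/I = 0.773/0.7237 = 1.068 rad/s².
ω = ω₀ + αt = 0 + (1.068)(36.6) = 39.09 rad/s.

ω ≈ 39.1 rad/s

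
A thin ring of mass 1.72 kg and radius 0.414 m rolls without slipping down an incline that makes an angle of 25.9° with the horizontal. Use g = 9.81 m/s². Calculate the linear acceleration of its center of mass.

Translation along the incline: Mg sinθ − f = Ma.
Rotation about the center: fR = Iα with I = MR². No-slip gives a = αR, so f = (I/R²)a = M a.
Substituting: Mg sinθ = (1 + 1.000)Ma, so a = g sinθ/(1 + 1.000) = (9.81) sin 25.9° / 2.000 = 2.143 m/s².

a ≈ 2.14 m/s²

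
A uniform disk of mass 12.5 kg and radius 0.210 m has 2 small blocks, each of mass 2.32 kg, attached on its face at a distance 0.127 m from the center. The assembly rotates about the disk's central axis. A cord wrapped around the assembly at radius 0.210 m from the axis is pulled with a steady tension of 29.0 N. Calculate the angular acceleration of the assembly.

α ≈ 17.4 rad/s²

I_disk = ½MR² = ½(12.5)(0.210)² = 0.2756 kg·m².
I_blocks = 2·m·r² = 2(2.32)(0.127)² = 0.07484 kg·m².
Total I = 0.3505 kg·m².
τ = F r = (29.0)(0.210) = 6.090 N·m.
α = τ/I = 6.090/0.3505 = 17.38 rad/s².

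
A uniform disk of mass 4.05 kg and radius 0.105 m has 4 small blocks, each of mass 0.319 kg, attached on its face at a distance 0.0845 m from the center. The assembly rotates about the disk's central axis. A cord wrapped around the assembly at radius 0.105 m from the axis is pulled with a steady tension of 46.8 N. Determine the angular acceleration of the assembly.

I_disk = ½MR² = ½(4.05)(0.105)² = 0.02233 kg·m².
I_blocks = 4·m·r² = 4(0.319)(0.0845)² = 0.009111 kg·m².
Total I = 0.03144 kg·m².
τ = F r = (46.8)(0.105) = 4.914 N·m.
α = τ/I = 4.914/0.03144 = 156.3 rad/s².

α ≈ 156 rad/s²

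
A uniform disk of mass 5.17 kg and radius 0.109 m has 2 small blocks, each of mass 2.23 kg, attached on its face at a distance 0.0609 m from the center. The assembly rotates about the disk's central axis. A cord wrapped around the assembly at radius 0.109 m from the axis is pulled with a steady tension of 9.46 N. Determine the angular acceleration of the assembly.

α ≈ 21.8 rad/s²

I_disk = ½MR² = ½(5.17)(0.109)² = 0.03071 kg·m².
I_blocks = 2·m·r² = 2(2.23)(0.0609)² = 0.01654 kg·m².
Total I = 0.04725 kg·m².
τ = F r = (9.46)(0.109) = 1.031 N·m.
α = τ/I = 1.031/0.04725 = 21.82 rad/s².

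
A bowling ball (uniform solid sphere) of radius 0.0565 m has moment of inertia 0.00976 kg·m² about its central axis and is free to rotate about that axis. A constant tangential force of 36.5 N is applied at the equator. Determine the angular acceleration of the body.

α ≈ 211 rad/s²

τ = F R = (36.5)(0.0565) = 2.062 N·m.
Newton's second law for rotation, τ = Iα, gives α = τ/I = 2.062/0.009760 = 211.3 rad/s².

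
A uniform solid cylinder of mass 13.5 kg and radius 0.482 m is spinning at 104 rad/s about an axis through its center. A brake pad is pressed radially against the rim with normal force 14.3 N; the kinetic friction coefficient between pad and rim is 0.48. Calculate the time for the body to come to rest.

I = ½MR² = (1/2)(13.5)(0.482)² = 1.568 kg·m².
Friction force f = μN = (0.48)(14.3) = 6.864 N at the rim; torque magnitude τ = fR = 3.308 N·m, opposing ω.
|α| = τ/I = 3.308/1.568 = 2.110 rad/s² (deceleration).
0 = ω₀ − |α|t ⇒ t = ω₀/|α| = 104/2.110 = 49.30 s.

t ≈ 49.3 s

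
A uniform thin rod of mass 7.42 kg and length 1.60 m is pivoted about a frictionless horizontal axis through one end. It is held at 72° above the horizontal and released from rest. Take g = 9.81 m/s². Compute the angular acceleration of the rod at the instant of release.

α ≈ 2.84 rad/s²

About the pivot, I = (1/3)ML² = (1/3)(7.42)(1.60)² = 6.332 kg·m².
The weight acts at the center, a distance L/2 = 0.8000 m from the pivot; τ = Mg(L/2) cos 72° = 17.99 N·m.
α = τ/I = 17.99/6.332 = 2.842 rad/s².
(Equivalently α = (3g/(2L)) cos 72° = 2.842 rad/s².)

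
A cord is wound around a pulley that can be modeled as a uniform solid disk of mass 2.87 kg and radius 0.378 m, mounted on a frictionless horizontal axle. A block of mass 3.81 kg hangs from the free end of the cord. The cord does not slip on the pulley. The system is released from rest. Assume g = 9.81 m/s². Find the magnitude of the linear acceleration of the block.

a ≈ 7.13 m/s²

I = ½MR² = (1/2)(2.87)(0.378)² = 0.2050 kg·m².
Block: mg − T = ma. Pulley: TR = Iα. No-slip: a = αR, so T = (I/R²)a = 1.435·a.
Then mg = (m + 1.435)a, so a = (3.81)(9.81)/(3.81 + 1.435) = 7.126 m/s².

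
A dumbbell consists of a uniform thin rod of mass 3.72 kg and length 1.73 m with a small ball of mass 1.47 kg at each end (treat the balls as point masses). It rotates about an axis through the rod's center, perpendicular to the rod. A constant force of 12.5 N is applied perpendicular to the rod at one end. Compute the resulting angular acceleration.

I_rod = (1/12)ML² = (1/12)(3.72)(1.73)² = 0.9278 kg·m².
I_balls = 2·m·(L/2)² = 2(1.47)(0.8650)² = 2.200 kg·m².
Total I = 3.128 kg·m².
τ = F·(L/2) = (12.5)(0.865) = 10.81 N·m.
α = τ/I = 10.81/3.128 = 3.457 rad/s².

α ≈ 3.46 rad/s²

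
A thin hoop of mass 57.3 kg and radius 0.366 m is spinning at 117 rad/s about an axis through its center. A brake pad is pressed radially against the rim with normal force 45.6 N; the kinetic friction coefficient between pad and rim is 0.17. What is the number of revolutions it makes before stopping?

≈ 2950 revolutions

I = MR² = (57.3)(0.366)² = 7.676 kg·m².
Friction force f = μN = (0.17)(45.6) = 7.752 N at the rim; torque magnitude τ = fR = 2.837 N·m, opposing ω.
|α| = τ/I = 2.837/7.676 = 0.3696 rad/s² (deceleration).
ω² = ω₀² − 2|α|θ with ω = 0 ⇒ θ = ω₀²/(2|α|) = 18520 rad = 2947 rev.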